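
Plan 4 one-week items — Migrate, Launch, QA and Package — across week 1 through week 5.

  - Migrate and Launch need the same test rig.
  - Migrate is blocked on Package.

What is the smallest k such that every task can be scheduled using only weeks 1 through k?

2

The precedence chain requires at least 2 distinct weeks.
2 works (last occupied week: week 2): for example Package in week 1, Migrate in week 2, QA in week 1, Launch in week 1.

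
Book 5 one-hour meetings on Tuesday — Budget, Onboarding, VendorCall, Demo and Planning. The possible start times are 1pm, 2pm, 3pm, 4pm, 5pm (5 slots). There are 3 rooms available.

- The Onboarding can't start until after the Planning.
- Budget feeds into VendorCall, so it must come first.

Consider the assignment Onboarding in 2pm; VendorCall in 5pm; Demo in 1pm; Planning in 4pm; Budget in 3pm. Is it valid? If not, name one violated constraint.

Budget feeds into VendorCall, so it must come first — holds.
The Onboarding can't start until after the Planning — violated.
There are 3 rooms available — holds.

No — it violates: The Onboarding can't start until after the Planning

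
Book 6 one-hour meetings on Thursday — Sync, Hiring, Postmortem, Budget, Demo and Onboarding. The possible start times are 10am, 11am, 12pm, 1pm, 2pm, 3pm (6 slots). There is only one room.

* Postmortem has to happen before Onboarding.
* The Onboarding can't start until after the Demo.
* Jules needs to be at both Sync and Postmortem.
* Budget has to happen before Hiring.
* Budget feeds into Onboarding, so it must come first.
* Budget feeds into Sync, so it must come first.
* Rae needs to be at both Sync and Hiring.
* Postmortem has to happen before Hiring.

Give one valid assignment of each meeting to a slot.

Sync=3pm, Onboarding=1pm, Hiring=2pm, Demo=12pm, Budget=10am, Postmortem=11am

Checking: Budget(10am) before Hiring(2pm); Demo(12pm) before Onboarding(1pm); Budget(10am) before Sync(3pm); Postmortem(11am) before Onboarding(1pm); Postmortem(11am) before Hiring(2pm); Budget(10am) before Onboarding(1pm); Sync(3pm) != Hiring(2pm); Sync(3pm) != Postmortem(11am); max 1 per slot (cap 1).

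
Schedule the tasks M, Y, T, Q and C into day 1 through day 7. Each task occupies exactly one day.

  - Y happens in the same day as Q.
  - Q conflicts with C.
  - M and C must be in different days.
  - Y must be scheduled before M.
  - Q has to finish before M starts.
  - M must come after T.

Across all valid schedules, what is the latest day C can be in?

day 7

C at day 7 is achievable: Y=day 1, C=day 7, T=day 1, Q=day 1, M=day 2.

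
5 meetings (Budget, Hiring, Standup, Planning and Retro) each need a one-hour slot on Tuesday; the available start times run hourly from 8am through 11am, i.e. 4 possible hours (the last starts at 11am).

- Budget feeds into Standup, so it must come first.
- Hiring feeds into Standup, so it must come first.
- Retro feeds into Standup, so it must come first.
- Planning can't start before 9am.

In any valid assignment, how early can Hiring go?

8am

Downstream work caps Hiring at 10am.
Hiring at 8am is achievable: Hiring -> 8am; Retro -> 8am; Planning -> 9am; Budget -> 8am; Standup -> 9am.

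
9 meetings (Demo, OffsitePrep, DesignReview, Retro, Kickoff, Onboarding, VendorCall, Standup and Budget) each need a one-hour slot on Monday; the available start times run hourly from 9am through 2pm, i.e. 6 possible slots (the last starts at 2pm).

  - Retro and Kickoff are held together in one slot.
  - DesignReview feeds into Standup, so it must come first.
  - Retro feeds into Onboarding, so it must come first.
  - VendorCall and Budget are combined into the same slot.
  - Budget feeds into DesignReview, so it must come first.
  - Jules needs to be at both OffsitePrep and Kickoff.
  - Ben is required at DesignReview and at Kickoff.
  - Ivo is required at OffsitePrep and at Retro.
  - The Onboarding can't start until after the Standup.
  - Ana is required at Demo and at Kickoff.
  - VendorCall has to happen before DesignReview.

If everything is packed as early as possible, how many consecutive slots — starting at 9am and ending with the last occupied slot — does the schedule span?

The precedence chain requires at least 4 distinct slots.
4 works (last occupied slot: 12pm): for example OffsitePrep in 10am; Demo in 10am; VendorCall in 9am; DesignReview in 10am; Budget in 9am; Kickoff in 9am; Retro in 9am; Onboarding in 12pm; Standup in 11am.

4 slots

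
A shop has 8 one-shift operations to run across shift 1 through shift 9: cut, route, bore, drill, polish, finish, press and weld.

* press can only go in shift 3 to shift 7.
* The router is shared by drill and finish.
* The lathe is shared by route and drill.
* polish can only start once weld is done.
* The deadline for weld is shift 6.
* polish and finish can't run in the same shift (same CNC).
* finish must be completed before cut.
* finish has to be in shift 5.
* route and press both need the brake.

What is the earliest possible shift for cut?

shift 6

Precedence pushes cut to at least shift 6.
cut at shift 6 is achievable: drill=shift 2, bore=shift 1, cut=shift 6, polish=shift 2, finish=shift 5, route=shift 1, press=shift 3, weld=shift 1.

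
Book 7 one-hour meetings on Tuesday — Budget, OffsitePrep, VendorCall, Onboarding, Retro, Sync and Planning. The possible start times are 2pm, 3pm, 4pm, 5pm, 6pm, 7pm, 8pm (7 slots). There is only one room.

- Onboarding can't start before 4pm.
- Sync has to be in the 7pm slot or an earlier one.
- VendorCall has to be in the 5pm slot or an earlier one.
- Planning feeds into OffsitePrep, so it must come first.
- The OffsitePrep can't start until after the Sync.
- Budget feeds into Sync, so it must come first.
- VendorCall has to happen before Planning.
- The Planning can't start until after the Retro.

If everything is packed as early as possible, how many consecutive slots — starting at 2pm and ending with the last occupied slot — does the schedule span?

7

The precedence chain requires at least 3 distinct slots.
With at most 1 per slot and 7 meetings, at least 7 slots are needed.
7 works (last occupied slot: 8pm): for example VendorCall in 2pm; Retro in 6pm; Onboarding in 4pm; Sync in 5pm; Budget in 3pm; Planning in 7pm; OffsitePrep in 8pm.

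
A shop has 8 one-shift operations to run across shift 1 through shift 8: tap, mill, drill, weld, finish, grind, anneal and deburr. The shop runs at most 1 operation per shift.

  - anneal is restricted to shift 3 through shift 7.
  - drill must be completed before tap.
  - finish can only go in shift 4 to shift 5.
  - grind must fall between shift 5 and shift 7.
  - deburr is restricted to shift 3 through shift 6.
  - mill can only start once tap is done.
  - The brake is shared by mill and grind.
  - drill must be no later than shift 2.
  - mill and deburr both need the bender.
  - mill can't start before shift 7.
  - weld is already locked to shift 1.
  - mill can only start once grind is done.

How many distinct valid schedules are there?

24

Splitting on tap: it can be shift 3 (7), shift 4 (3), shift 5 (3), shift 6 (5), shift 7 (6). Listing each branch's schedules as (mill, drill, weld, finish, grind, anneal, deburr) by shift number:
tap=shift 3: (8,2,1,4,5,7,6) (8,2,1,4,6,7,5) (8,2,1,4,7,5,6) (8,2,1,4,7,6,5) (8,2,1,5,6,7,4) (8,2,1,5,7,4,6) (8,2,1,5,7,6,4) — 7.
tap=shift 4: (8,2,1,5,6,7,3) (8,2,1,5,7,3,6) (8,2,1,5,7,6,3) — 3.
tap=shift 5: (8,2,1,4,6,7,3) (8,2,1,4,7,3,6) (8,2,1,4,7,6,3) — 3.
tap=shift 6: (8,2,1,4,5,7,3) (8,2,1,4,7,3,5) (8,2,1,4,7,5,3) (8,2,1,5,7,3,4) (8,2,1,5,7,4,3) — 5.
tap=shift 7: (8,2,1,4,5,3,6) (8,2,1,4,5,6,3) (8,2,1,4,6,3,5) (8,2,1,4,6,5,3) (8,2,1,5,6,3,4) (8,2,1,5,6,4,3) — 6.
Summing: 7 + 3 + 3 + 5 + 6 = 24.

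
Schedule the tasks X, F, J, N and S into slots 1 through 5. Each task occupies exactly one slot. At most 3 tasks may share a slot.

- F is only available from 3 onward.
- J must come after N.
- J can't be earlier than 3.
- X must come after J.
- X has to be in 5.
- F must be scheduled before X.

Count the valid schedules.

50

Splitting on F: it can be 3 (25), 4 (25). Listing each branch's schedules as (X, J, N, S):
F=3: (5,3,1,1) (5,3,1,2) (5,3,1,3) (5,3,1,4) (5,3,1,5) (5,3,2,1) (5,3,2,2) (5,3,2,3) (5,3,2,4) (5,3,2,5) (5,4,1,1) (5,4,1,2) (5,4,1,3) (5,4,1,4) (5,4,1,5) (5,4,2,1) (5,4,2,2) (5,4,2,3) (5,4,2,4) (5,4,2,5) (5,4,3,1) (5,4,3,2) (5,4,3,3) (5,4,3,4) (5,4,3,5) — 25.
F=4: (5,3,1,1) (5,3,1,2) (5,3,1,3) (5,3,1,4) (5,3,1,5) (5,3,2,1) (5,3,2,2) (5,3,2,3) (5,3,2,4) (5,3,2,5) (5,4,1,1) (5,4,1,2) (5,4,1,3) (5,4,1,4) (5,4,1,5) (5,4,2,1) (5,4,2,2) (5,4,2,3) (5,4,2,4) (5,4,2,5) (5,4,3,1) (5,4,3,2) (5,4,3,3) (5,4,3,4) (5,4,3,5) — 25.
Summing: 25 + 25 = 50.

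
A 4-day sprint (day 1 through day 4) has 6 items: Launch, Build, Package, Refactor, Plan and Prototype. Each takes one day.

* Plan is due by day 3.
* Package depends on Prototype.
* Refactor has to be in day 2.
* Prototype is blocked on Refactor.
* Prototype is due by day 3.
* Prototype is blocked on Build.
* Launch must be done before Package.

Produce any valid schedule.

Plan=day 1, Prototype=day 3, Package=day 4, Launch=day 1, Refactor=day 2, Build=day 1

Checking: Prototype(day 3) before Package(day 4); Build(day 1) before Prototype(day 3); Launch(day 1) before Package(day 4); Refactor(day 2) before Prototype(day 3); Refactor=day 2 in [day 2,day 2]; Prototype=day 3 in [day 1,day 3]; Plan=day 1 in [day 1,day 3].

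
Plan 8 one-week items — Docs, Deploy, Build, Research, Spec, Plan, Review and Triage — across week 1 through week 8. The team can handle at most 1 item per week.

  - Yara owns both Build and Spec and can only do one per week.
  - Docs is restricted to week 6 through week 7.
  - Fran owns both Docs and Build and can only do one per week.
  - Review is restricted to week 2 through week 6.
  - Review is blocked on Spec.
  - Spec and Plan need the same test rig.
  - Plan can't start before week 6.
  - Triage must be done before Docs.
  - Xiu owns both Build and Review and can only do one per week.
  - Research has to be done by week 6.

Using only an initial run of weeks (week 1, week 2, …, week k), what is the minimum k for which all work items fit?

The precedence chain requires at least 2 distinct weeks.
With at most 1 per week and 8 work items, at least 8 weeks are needed.
Docs can't be placed before week 6, so the schedule must run through at least week 6.
8 works (last occupied week: week 8): for example Review in week 2; Research in week 3; Build in week 8; Plan in week 7; Docs in week 6; Spec in week 1; Deploy in week 5; Triage in week 4.

8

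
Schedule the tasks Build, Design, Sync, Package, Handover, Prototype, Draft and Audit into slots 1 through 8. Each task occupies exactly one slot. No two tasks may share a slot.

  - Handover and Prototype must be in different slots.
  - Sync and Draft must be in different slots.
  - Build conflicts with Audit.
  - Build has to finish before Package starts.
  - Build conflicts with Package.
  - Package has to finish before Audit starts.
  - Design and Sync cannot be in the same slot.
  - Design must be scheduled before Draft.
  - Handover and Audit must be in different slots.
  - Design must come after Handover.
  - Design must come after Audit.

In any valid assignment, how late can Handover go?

Downstream work caps Handover at 6.
Handover at 6 is achievable: Draft in 8; Sync in 4; Build in 1; Design in 7; Audit in 3; Handover in 6; Package in 2; Prototype in 5.

6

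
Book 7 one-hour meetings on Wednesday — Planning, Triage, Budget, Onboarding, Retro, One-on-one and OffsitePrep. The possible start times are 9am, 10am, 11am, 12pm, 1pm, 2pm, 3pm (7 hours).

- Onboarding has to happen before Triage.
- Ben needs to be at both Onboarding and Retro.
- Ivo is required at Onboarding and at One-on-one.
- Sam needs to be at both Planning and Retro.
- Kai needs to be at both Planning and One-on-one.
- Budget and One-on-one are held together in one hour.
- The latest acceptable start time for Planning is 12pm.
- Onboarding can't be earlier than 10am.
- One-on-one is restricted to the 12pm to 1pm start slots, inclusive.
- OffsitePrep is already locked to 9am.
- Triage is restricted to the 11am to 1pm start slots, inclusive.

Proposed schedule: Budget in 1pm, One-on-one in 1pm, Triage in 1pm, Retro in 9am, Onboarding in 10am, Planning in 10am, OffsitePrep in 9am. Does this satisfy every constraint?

OffsitePrep is already locked to 9am — holds.
Ivo is required at Onboarding and at One-on-one — holds.
Onboarding has to happen before Triage — holds.
The latest acceptable start time for Planning is 12pm — holds.
Triage is restricted to the 11am to 1pm start slots, inclusive — holds.
Budget and One-on-one are held together in one hour — holds.
Sam needs to be at both Planning and Retro — holds.
Kai needs to be at both Planning and One-on-one — holds.
One-on-one is restricted to the 12pm to 1pm start slots, inclusive — holds.
Onboarding can't be earlier than 10am — holds.
Ben needs to be at both Onboarding and Retro — holds.

Yes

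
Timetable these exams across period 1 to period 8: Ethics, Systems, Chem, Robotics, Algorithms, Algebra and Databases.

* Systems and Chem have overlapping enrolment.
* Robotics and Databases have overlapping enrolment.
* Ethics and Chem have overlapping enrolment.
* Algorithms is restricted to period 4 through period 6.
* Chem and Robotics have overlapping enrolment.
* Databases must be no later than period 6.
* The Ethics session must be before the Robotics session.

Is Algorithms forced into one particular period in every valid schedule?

No

Algorithms can be period 4 (e.g. Algebra=period 1; Ethics=period 1; Databases=period 1; Systems=period 1; Chem=period 3; Algorithms=period 4; Robotics=period 2) or period 5 (e.g. Ethics in period 1; Chem in period 3; Systems in period 1; Databases in period 1; Algebra in period 1; Algorithms in period 5; Robotics in period 2).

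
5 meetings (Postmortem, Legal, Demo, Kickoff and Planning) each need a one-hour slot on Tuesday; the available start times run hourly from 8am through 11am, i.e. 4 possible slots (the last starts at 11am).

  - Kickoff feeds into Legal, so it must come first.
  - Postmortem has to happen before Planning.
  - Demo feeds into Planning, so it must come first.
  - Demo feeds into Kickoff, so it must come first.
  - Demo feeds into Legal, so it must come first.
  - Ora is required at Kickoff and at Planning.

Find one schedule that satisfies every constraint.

Demo in 8am; Postmortem in 8am; Planning in 10am; Legal in 10am; Kickoff in 9am

Checking: Postmortem(8am) before Planning(10am); Demo(8am) before Kickoff(9am); Kickoff(9am) before Legal(10am); Demo(8am) before Legal(10am); Demo(8am) before Planning(10am); Kickoff(9am) != Planning(10am).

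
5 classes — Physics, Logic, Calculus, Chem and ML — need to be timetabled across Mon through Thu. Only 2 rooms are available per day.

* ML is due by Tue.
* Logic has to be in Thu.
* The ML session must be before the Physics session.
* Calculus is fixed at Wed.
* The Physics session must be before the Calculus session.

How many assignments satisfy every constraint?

Enumerating: Logic=Thu; Chem=Mon; Calculus=Wed; ML=Mon; Physics=Tue | Calculus -> Wed, Logic -> Thu, ML -> Mon, Chem -> Tue, Physics -> Tue | ML in Mon, Physics in Tue, Calculus in Wed, Logic in Thu, Chem in Wed | ML -> Mon, Physics -> Tue, Calculus -> Wed, Chem -> Thu, Logic -> Thu.

4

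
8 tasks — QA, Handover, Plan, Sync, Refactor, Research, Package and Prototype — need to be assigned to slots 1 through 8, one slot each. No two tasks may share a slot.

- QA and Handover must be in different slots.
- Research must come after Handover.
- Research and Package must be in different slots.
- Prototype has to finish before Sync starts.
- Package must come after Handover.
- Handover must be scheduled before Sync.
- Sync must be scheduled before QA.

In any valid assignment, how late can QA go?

Precedence pushes QA to at least 3.
QA at 8 is achievable: Research in 4, Prototype in 2, Package in 5, Handover in 1, Plan in 6, Refactor in 7, QA in 8, Sync in 3.

8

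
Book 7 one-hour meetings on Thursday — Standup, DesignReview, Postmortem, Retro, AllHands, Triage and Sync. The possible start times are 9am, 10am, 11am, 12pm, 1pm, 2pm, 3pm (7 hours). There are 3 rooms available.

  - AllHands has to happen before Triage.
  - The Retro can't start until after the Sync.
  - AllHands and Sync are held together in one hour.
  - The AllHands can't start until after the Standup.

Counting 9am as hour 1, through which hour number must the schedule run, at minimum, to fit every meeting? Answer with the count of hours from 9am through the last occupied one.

The precedence chain requires at least 3 distinct hours.
With at most 3 per hour and 7 meetings, at least 3 hours are needed.
3 works (last occupied hour: 11am): for example DesignReview -> 9am, AllHands -> 10am, Standup -> 9am, Sync -> 10am, Triage -> 11am, Retro -> 11am, Postmortem -> 9am.

3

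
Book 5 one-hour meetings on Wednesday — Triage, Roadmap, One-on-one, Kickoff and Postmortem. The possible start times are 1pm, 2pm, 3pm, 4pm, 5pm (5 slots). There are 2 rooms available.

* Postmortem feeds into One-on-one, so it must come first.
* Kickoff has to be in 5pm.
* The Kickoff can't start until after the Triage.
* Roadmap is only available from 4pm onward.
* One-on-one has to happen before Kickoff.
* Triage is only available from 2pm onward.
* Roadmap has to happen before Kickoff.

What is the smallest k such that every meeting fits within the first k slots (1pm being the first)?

5 slots

The precedence chain requires at least 3 distinct slots.
With at most 2 per slot and 5 meetings, at least 3 slots are needed.
Kickoff can't be placed before 5pm — that is slot 5 counting from 1pm — so the schedule must run through at least 5 slots.
5 works (last occupied slot: 5pm): for example Kickoff=5pm; One-on-one=2pm; Triage=2pm; Roadmap=4pm; Postmortem=1pm.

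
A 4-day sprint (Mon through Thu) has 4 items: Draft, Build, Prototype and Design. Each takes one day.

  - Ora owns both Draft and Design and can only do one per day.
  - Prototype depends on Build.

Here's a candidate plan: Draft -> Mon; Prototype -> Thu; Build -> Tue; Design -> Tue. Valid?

Prototype depends on Build — holds.
Ora owns both Draft and Design and can only do one per day — holds.

Yes, all constraints hold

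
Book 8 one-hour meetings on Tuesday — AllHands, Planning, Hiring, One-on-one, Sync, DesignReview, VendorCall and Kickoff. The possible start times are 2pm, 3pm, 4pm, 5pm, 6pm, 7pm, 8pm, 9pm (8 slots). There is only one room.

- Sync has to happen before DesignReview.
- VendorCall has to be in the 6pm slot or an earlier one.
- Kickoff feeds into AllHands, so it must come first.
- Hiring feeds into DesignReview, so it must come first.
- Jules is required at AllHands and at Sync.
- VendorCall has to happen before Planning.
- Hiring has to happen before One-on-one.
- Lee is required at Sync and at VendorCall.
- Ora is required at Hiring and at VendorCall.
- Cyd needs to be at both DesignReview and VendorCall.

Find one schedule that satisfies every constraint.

VendorCall -> 2pm; Hiring -> 3pm; Kickoff -> 6pm; AllHands -> 7pm; DesignReview -> 5pm; One-on-one -> 9pm; Sync -> 4pm; Planning -> 8pm

Checking: Hiring(3pm) before One-on-one(9pm); Hiring(3pm) before DesignReview(5pm); Sync(4pm) before DesignReview(5pm); Kickoff(6pm) before AllHands(7pm); VendorCall(2pm) before Planning(8pm); Sync(4pm) != VendorCall(2pm); Hiring(3pm) != VendorCall(2pm); AllHands(7pm) != Sync(4pm); DesignReview(5pm) != VendorCall(2pm); VendorCall=2pm in [2pm,6pm]; max 1 per slot (cap 1).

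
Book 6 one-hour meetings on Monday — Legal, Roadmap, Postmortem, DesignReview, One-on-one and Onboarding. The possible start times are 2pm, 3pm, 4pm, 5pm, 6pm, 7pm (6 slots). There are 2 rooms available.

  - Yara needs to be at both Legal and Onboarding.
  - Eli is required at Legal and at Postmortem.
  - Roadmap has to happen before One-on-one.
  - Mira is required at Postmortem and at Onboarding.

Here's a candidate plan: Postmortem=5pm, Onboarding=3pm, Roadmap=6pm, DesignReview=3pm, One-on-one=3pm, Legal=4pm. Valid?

Eli is required at Legal and at Postmortem — holds.
Mira is required at Postmortem and at Onboarding — holds.
There are 2 rooms available — violated.
Yara needs to be at both Legal and Onboarding — holds.
Roadmap has to happen before One-on-one — violated.

No — it violates: There are 2 rooms available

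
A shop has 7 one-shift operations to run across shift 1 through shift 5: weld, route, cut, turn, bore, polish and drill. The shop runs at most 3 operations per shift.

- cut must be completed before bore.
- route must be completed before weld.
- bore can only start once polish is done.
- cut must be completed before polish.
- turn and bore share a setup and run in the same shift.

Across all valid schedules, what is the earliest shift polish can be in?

shift 2

Precedence pushes polish to at least shift 2; downstream work caps polish at shift 4.
polish at shift 2 is achievable: turn in shift 3, bore in shift 3, route in shift 1, drill in shift 1, weld in shift 2, polish in shift 2, cut in shift 1.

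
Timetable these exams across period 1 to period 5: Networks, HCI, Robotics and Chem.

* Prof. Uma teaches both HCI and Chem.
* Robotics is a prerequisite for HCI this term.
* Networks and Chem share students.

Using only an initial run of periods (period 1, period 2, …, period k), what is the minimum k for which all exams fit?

2 periods

The precedence chain requires at least 2 distinct periods.
2 works (last occupied period: period 2): for example Chem -> period 1, Robotics -> period 1, Networks -> period 2, HCI -> period 2.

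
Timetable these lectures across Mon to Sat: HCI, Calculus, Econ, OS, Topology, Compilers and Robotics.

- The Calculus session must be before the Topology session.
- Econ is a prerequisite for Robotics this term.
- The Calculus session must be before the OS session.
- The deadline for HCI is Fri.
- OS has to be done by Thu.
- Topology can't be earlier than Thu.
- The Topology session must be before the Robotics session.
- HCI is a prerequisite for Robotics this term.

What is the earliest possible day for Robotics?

Precedence pushes Robotics to at least Fri.
Robotics at Fri is achievable: Compilers=Mon, Calculus=Mon, Topology=Thu, Econ=Mon, Robotics=Fri, OS=Tue, HCI=Mon.

Fri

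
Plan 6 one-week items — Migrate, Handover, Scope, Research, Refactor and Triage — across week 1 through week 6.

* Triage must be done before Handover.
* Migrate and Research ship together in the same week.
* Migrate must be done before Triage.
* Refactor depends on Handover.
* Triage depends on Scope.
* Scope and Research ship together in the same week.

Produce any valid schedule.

Research in week 1, Triage in week 2, Migrate in week 1, Handover in week 3, Scope in week 1, Refactor in week 4

Checking: Triage(week 2) before Handover(week 3); Migrate(week 1) before Triage(week 2); Scope(week 1) before Triage(week 2); Handover(week 3) before Refactor(week 4); Scope = Research = week 1; Migrate = Research = week 1.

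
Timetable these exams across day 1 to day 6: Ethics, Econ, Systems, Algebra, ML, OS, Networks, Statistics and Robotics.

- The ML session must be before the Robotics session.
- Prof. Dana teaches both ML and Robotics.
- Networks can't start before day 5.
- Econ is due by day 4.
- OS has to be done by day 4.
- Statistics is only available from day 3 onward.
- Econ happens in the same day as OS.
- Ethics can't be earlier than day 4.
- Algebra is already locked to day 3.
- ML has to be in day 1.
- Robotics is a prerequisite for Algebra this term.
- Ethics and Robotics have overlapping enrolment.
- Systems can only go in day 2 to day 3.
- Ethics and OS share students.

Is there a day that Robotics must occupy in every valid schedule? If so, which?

day 2

ML is fixed at day 1 and must come before Robotics, so Robotics is at least day 2.
Algebra is fixed at day 3 and must come after Robotics, so Robotics is at most day 2.
So Robotics must be day 2.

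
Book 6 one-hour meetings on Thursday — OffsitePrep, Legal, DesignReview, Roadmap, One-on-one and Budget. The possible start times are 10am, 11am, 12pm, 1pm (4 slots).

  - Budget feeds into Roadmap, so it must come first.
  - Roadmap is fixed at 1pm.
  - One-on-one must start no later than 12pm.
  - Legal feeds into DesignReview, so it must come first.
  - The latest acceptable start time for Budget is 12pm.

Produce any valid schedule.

Roadmap=1pm; OffsitePrep=10am; One-on-one=10am; Budget=10am; DesignReview=11am; Legal=10am

Checking: Budget(10am) before Roadmap(1pm); Legal(10am) before DesignReview(11am); Roadmap=1pm in [1pm,1pm]; Budget=10am in [10am,12pm]; One-on-one=10am in [10am,12pm].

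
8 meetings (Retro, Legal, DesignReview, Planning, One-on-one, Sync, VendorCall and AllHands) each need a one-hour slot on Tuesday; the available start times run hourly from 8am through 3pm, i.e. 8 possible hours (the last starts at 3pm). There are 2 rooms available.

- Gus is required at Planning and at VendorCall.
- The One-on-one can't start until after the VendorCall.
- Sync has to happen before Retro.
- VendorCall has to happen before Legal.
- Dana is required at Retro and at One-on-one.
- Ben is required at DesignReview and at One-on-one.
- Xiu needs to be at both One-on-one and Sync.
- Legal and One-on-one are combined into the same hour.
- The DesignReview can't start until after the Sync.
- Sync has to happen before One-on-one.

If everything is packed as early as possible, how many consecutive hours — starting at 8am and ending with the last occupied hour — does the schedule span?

The precedence chain requires at least 2 distinct hours.
With at most 2 per hour and 8 meetings, at least 4 hours are needed.
4 works (last occupied hour: 11am): for example Sync in 8am, One-on-one in 9am, Legal in 9am, DesignReview in 10am, VendorCall in 8am, Retro in 10am, AllHands in 11am, Planning in 11am.

4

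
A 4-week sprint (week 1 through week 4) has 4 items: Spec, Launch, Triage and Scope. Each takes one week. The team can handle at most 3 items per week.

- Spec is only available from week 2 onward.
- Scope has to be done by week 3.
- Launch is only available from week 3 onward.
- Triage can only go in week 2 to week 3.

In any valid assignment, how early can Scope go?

week 1

Scope's own window allows nothing later than week 3.
Scope at week 1 is achievable: Scope in week 1, Launch in week 3, Triage in week 2, Spec in week 2.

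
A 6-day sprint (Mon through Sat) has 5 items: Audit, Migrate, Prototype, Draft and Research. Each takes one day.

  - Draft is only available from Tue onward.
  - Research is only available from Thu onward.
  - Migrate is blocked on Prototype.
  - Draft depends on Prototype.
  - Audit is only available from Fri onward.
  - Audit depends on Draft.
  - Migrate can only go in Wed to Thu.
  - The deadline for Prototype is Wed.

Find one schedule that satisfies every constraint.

Audit in Fri, Migrate in Wed, Research in Thu, Prototype in Mon, Draft in Tue

Checking: Draft(Tue) before Audit(Fri); Prototype(Mon) before Migrate(Wed); Prototype(Mon) before Draft(Tue); Draft=Tue in [Tue,Sat]; Prototype=Mon in [Mon,Wed]; Audit=Fri in [Fri,Sat]; Migrate=Wed in [Wed,Thu]; Research=Thu in [Thu,Sat].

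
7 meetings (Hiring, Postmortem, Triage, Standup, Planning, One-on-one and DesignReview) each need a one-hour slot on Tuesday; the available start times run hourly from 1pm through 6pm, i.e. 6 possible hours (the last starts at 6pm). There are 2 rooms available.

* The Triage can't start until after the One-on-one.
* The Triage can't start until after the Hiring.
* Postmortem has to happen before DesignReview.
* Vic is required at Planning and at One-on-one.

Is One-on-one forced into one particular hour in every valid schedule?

One-on-one can be 1pm (e.g. Triage=2pm; Hiring=1pm; DesignReview=3pm; One-on-one=1pm; Planning=4pm; Standup=3pm; Postmortem=2pm) or 2pm (e.g. Planning in 4pm, Hiring in 1pm, DesignReview in 2pm, Triage in 3pm, Standup in 3pm, Postmortem in 1pm, One-on-one in 2pm).

No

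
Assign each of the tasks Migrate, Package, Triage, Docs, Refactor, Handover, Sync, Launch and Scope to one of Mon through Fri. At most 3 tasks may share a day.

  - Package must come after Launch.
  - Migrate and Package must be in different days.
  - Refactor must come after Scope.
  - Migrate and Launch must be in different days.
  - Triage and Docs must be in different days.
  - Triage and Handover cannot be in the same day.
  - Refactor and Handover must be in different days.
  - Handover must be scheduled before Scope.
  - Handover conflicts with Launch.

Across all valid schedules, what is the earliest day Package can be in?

Precedence pushes Package to at least Tue.
Package at Tue is achievable: Migrate -> Wed; Package -> Tue; Handover -> Tue; Scope -> Wed; Sync -> Mon; Triage -> Mon; Refactor -> Thu; Launch -> Mon; Docs -> Tue.

Tue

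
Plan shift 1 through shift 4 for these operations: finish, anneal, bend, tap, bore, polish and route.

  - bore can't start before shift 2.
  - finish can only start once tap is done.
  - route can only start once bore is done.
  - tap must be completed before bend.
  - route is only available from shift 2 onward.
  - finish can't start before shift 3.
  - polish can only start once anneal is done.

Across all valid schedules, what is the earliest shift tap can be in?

shift 1

Downstream work caps tap at shift 3.
tap at shift 1 is achievable: polish=shift 2; tap=shift 1; bend=shift 2; route=shift 3; anneal=shift 1; finish=shift 3; bore=shift 2.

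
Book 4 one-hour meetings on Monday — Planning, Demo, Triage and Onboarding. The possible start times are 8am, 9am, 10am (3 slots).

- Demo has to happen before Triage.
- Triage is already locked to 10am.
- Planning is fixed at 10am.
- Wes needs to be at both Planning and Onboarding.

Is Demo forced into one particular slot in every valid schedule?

Demo can be 8am (e.g. Demo in 8am; Planning in 10am; Triage in 10am; Onboarding in 8am) or 9am (e.g. Triage=10am, Onboarding=8am, Demo=9am, Planning=10am).

No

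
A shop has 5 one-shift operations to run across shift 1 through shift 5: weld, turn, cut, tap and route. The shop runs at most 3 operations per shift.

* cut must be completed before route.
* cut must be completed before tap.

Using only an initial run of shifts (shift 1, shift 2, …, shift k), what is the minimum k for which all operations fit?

The precedence chain requires at least 2 distinct shifts.
With at most 3 per shift and 5 operations, at least 2 shifts are needed.
2 works (last occupied shift: shift 2): for example cut in shift 1; weld in shift 1; tap in shift 2; route in shift 2; turn in shift 1.

2 shifts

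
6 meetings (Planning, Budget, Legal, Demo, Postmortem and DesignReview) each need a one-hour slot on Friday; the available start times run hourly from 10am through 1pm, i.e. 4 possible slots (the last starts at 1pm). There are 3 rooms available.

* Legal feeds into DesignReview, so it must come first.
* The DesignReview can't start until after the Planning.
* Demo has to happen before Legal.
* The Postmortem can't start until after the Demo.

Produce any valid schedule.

Legal -> 11am; DesignReview -> 12pm; Postmortem -> 11am; Planning -> 10am; Demo -> 10am; Budget -> 10am

Checking: Planning(10am) before DesignReview(12pm); Demo(10am) before Legal(11am); Legal(11am) before DesignReview(12pm); Demo(10am) before Postmortem(11am); max 3 per slot (cap 3).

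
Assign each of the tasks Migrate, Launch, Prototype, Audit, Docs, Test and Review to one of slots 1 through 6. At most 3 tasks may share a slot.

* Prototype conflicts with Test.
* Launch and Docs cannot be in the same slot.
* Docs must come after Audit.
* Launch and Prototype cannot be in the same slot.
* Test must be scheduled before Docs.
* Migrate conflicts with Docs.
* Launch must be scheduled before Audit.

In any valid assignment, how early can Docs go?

3

Precedence pushes Docs to at least 3.
Docs at 3 is achievable: Audit in 2, Migrate in 1, Docs in 3, Review in 2, Test in 1, Prototype in 2, Launch in 1.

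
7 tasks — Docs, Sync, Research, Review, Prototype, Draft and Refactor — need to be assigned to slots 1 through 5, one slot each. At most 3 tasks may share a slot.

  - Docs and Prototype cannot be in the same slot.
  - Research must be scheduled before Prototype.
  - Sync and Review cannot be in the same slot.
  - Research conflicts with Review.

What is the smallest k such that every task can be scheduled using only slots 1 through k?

The precedence chain requires at least 2 distinct slots.
With at most 3 per slot and 7 tasks, at least 3 slots are needed.
3 works (last occupied slot: 3): for example Research -> 1, Prototype -> 2, Docs -> 1, Refactor -> 3, Sync -> 1, Review -> 2, Draft -> 2.

3 slots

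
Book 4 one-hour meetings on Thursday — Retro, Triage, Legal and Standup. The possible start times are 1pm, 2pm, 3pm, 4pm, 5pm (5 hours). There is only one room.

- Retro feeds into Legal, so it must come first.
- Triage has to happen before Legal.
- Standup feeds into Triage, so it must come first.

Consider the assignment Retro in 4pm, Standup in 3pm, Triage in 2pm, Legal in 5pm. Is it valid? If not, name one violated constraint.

Invalid. Standup feeds into Triage, so it must come first.

Standup feeds into Triage, so it must come first — violated.
There is only one room — holds.
Retro feeds into Legal, so it must come first — holds.
Triage has to happen before Legal — holds.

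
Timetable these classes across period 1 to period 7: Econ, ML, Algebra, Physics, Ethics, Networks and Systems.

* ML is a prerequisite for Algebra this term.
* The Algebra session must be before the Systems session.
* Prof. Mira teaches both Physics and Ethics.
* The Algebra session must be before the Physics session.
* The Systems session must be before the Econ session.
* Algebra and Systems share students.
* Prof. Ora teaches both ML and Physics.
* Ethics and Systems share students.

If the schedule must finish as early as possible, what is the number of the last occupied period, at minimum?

4

The precedence chain requires at least 4 distinct periods.
4 works (last occupied period: period 4): for example Networks -> period 1; Algebra -> period 2; Econ -> period 4; Physics -> period 3; Systems -> period 3; Ethics -> period 1; ML -> period 1.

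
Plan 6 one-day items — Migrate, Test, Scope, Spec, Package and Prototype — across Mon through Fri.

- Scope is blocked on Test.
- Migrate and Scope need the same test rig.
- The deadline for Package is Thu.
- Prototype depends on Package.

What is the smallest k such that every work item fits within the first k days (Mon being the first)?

2

The precedence chain requires at least 2 distinct days.
2 works (last occupied day: Tue): for example Prototype in Tue; Migrate in Mon; Spec in Mon; Scope in Tue; Test in Mon; Package in Mon.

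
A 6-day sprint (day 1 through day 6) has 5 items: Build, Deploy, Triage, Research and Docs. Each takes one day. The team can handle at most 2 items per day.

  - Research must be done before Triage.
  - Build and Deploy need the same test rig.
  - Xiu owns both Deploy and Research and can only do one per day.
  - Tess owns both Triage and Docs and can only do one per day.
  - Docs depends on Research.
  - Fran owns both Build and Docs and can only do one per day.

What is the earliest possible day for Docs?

Precedence pushes Docs to at least day 2.
Docs at day 2 is achievable: Research -> day 1, Docs -> day 2, Deploy -> day 2, Triage -> day 3, Build -> day 1.

day 2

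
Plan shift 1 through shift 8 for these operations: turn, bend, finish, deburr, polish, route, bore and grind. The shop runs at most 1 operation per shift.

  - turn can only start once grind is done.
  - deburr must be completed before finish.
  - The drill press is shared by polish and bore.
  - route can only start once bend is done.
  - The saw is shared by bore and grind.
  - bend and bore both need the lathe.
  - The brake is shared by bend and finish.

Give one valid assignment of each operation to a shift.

bend=shift 3; route=shift 6; grind=shift 1; bore=shift 8; turn=shift 2; polish=shift 7; finish=shift 5; deburr=shift 4

Checking: bend(shift 3) before route(shift 6); grind(shift 1) before turn(shift 2); deburr(shift 4) before finish(shift 5); bore(shift 8) != grind(shift 1); bend(shift 3) != bore(shift 8); bend(shift 3) != finish(shift 5); polish(shift 7) != bore(shift 8); max 1 per shift (cap 1).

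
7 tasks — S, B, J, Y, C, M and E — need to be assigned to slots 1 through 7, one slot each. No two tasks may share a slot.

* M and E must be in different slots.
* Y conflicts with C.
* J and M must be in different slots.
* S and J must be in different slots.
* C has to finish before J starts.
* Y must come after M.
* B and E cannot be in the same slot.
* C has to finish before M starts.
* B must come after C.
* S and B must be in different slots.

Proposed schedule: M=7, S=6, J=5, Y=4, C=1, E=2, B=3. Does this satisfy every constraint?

Y must come after M — violated.
M and E must be in different slots — holds.
No two tasks may share a slot — holds.
Y conflicts with C — holds.
B must come after C — holds.
C has to finish before M starts — holds.
S and B must be in different slots — holds.
C has to finish before J starts — holds.
B and E cannot be in the same slot — holds.
S and J must be in different slots — holds.
J and M must be in different slots — holds.

No. Y must come after M is not satisfied.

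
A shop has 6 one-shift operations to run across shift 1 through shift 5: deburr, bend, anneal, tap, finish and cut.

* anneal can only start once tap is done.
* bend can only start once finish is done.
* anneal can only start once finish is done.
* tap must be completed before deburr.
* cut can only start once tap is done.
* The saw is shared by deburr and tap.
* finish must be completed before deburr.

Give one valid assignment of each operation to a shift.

cut in shift 2; deburr in shift 2; tap in shift 1; finish in shift 1; bend in shift 2; anneal in shift 2

Checking: finish(shift 1) before bend(shift 2); finish(shift 1) before anneal(shift 2); tap(shift 1) before anneal(shift 2); tap(shift 1) before deburr(shift 2); tap(shift 1) before cut(shift 2); finish(shift 1) before deburr(shift 2); deburr(shift 2) != tap(shift 1).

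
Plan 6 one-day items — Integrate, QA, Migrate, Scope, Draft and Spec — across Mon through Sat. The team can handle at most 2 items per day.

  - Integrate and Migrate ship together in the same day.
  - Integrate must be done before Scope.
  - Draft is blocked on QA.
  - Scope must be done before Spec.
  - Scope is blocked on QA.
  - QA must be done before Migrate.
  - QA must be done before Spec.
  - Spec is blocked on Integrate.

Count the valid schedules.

54

Splitting on Integrate: it can be Tue (24), Wed (21), Thu (9). Listing each branch's schedules as (QA, Migrate, Scope, Draft, Spec):
Integrate=Tue: (Mon,Tue,Wed,Wed,Thu) (Mon,Tue,Wed,Wed,Fri) (Mon,Tue,Wed,Wed,Sat) (Mon,Tue,Wed,Thu,Thu) (Mon,Tue,Wed,Thu,Fri) (Mon,Tue,Wed,Thu,Sat) (Mon,Tue,Wed,Fri,Thu) (Mon,Tue,Wed,Fri,Fri) (Mon,Tue,Wed,Fri,Sat) (Mon,Tue,Wed,Sat,Thu) (Mon,Tue,Wed,Sat,Fri) (Mon,Tue,Wed,Sat,Sat) (Mon,Tue,Thu,Wed,Fri) (Mon,Tue,Thu,Wed,Sat) (Mon,Tue,Thu,Thu,Fri) (Mon,Tue,Thu,Thu,Sat) (Mon,Tue,Thu,Fri,Fri) (Mon,Tue,Thu,Fri,Sat) (Mon,Tue,Thu,Sat,Fri) (Mon,Tue,Thu,Sat,Sat) (Mon,Tue,Fri,Wed,Sat) (Mon,Tue,Fri,Thu,Sat) (Mon,Tue,Fri,Fri,Sat) (Mon,Tue,Fri,Sat,Sat) — 24.
Integrate=Wed: (Mon,Wed,Thu,Tue,Fri) (Mon,Wed,Thu,Tue,Sat) (Mon,Wed,Thu,Thu,Fri) (Mon,Wed,Thu,Thu,Sat) (Mon,Wed,Thu,Fri,Fri) (Mon,Wed,Thu,Fri,Sat) (Mon,Wed,Thu,Sat,Fri) (Mon,Wed,Thu,Sat,Sat) (Mon,Wed,Fri,Tue,Sat) (Mon,Wed,Fri,Thu,Sat) (Mon,Wed,Fri,Fri,Sat) (Mon,Wed,Fri,Sat,Sat) (Tue,Wed,Thu,Thu,Fri) (Tue,Wed,Thu,Thu,Sat) (Tue,Wed,Thu,Fri,Fri) (Tue,Wed,Thu,Fri,Sat) (Tue,Wed,Thu,Sat,Fri) (Tue,Wed,Thu,Sat,Sat) (Tue,Wed,Fri,Thu,Sat) (Tue,Wed,Fri,Fri,Sat) (Tue,Wed,Fri,Sat,Sat) — 21.
Integrate=Thu: (Mon,Thu,Fri,Tue,Sat) (Mon,Thu,Fri,Wed,Sat) (Mon,Thu,Fri,Fri,Sat) (Mon,Thu,Fri,Sat,Sat) (Tue,Thu,Fri,Wed,Sat) (Tue,Thu,Fri,Fri,Sat) (Tue,Thu,Fri,Sat,Sat) (Wed,Thu,Fri,Fri,Sat) (Wed,Thu,Fri,Sat,Sat) — 9.
Summing: 24 + 21 + 9 = 54.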